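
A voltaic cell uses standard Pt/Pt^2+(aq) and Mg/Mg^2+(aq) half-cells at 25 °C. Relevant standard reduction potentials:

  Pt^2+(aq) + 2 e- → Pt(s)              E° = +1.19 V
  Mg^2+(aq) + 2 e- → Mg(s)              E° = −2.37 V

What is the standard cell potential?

Of the two couples in this cell, the one with the more positive reduction potential is reduced at the cathode: here that is Pt²⁺/Pt (+1.19 V); Mg²⁺/Mg (−2.37 V) is the anode.
E°cell = E°(cathode) − E°(anode) = +1.19 − (−2.37) = +3.56 V.

+3.56 V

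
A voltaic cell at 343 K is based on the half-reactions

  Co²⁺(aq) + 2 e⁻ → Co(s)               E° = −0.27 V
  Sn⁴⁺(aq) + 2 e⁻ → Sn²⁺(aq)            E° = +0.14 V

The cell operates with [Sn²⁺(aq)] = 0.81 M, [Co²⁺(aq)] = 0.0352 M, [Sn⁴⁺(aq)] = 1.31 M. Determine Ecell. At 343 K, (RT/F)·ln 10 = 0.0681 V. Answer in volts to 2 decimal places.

+0.47 V

The Sn⁴⁺/Sn²⁺ couple has the more positive E°, so it is the cathode; Co²⁺/Co is the anode.
E°cell = +0.14 − (−0.27) = +0.41 V, with n = 2 electrons transferred.
The balanced reaction is Sn⁴⁺(aq) + Co(s) → Sn²⁺(aq) + Co²⁺(aq), so Q = ([Sn²⁺(aq)]·[Co²⁺(aq)]) / [Sn⁴⁺(aq)] = 0.0218 and log Q = −1.662.
E = E° − (0.0681/n)·log Q = +0.41 − (0.0681/2)(−1.662) = +0.47 V.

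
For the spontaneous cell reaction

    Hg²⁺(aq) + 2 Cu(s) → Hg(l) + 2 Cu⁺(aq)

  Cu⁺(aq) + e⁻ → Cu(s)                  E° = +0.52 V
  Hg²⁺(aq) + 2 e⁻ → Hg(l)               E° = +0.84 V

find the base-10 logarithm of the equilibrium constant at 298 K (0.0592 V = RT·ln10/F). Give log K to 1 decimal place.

log K = 10.8

The Hg²⁺/Hg couple is reduced (cathode); E°cell = +0.84 − (+0.52) = +0.32 V with n = 2.
At equilibrium E = 0, so log K = nE°cell / 0.0592 = (2)(+0.32) / 0.0592 = 10.8.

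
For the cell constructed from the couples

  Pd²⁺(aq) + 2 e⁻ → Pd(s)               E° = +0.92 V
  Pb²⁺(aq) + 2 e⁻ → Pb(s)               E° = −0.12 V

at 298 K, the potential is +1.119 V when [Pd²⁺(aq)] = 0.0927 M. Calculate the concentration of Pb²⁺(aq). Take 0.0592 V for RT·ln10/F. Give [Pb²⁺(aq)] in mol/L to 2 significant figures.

0.00020 M

The Pd²⁺/Pd couple has the larger reduction potential, so it is the cathode: E°cell = +0.92 − (−0.12) = +1.04 V and n = 2.
Since E = E° − (0.0592/n)·log Q, log Q = n(E° − E)/0.0592 = −2.669.
The balanced reaction is Pd²⁺(aq) + Pb(s) → Pd(s) + Pb²⁺(aq), so Q = [Pb²⁺(aq)] / [Pd²⁺(aq)].
Solving for the unknown gives log [Pb²⁺(aq)] = −3.702, so [Pb²⁺(aq)] ≈ 0.00020 M.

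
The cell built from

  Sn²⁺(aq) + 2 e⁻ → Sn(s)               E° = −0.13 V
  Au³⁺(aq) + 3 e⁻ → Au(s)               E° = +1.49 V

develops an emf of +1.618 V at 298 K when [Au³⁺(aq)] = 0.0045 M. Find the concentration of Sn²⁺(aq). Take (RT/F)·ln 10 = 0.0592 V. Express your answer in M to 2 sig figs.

The Au³⁺/Au couple has the larger reduction potential, so it is the cathode: E°cell = +1.49 − (−0.13) = +1.62 V and n = 6.
Since E = E° − (0.0592/n)·log Q, log Q = n(E° − E)/0.0592 = 0.203.
Balancing electrons gives 2 Au³⁺(aq) + 3 Sn(s) → 2 Au(s) + 3 Sn²⁺(aq); thus Q = [Sn²⁺(aq)]^3 / [Au³⁺(aq)]^2.
Substituting the known concentrations and solving, log [Sn²⁺(aq)] = −1.497 and [Sn²⁺(aq)] = 0.032 M.

0.032 M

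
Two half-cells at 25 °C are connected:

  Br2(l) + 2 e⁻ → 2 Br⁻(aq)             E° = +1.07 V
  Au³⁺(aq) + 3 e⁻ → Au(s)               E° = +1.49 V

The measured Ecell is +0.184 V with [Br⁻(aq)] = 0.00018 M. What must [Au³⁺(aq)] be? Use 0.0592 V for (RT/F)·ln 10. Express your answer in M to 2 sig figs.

With Au³⁺/Au at the cathode and Br₂/Br⁻ at the anode, E°cell = +1.49 − (+1.07) = +0.42 V (n = 6).
From the Nernst equation, log Q = n(E° − E)/0.0592 = 6·(+0.42 − (+0.184))/0.0592 = 23.919.
For 2 Au³⁺(aq) + 6 Br⁻(aq) → 2 Au(s) + 3 Br2(l), the reaction quotient is Q = 1 / ([Au³⁺(aq)]^2·[Br⁻(aq)]^6).
Solving for the unknown gives log [Au³⁺(aq)] = −0.725, so [Au³⁺(aq)] ≈ 0.19 M.

0.19 M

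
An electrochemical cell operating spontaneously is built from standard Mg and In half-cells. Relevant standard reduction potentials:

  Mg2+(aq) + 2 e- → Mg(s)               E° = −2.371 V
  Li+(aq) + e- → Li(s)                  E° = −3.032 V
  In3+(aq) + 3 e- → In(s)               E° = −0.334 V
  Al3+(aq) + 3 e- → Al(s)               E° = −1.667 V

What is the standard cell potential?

The In³⁺/In couple has the higher E°, so In ion is reduced (cathode) and Mg is oxidized (anode).
E°cell = E°(cathode) − E°(anode) = −0.334 − (−2.371) = +2.037 V.

+2.037 V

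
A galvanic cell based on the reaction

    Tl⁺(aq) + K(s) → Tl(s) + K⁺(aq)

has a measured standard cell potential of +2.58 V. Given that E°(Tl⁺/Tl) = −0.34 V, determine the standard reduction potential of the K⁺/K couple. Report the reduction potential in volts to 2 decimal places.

In the reaction as written the Tl⁺/Tl couple is reduced (cathode) and K⁺/K is oxidized (anode), so E°cell = E°(Tl⁺/Tl) − E°(K⁺/K).
E°(K⁺/K) = E°(cathode) − E°cell = −0.34 − (+2.58) = −2.92 V.

−2.92 V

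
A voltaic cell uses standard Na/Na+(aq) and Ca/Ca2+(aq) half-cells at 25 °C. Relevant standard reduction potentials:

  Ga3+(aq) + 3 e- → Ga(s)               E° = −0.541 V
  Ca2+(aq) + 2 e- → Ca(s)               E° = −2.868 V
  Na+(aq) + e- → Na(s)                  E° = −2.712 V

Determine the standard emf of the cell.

Of the two couples in this cell, the one with the more positive reduction potential is reduced at the cathode: here that is Na⁺/Na (−2.712 V); Ca²⁺/Ca (−2.868 V) is the anode.
E°cell = E°(cathode) − E°(anode) = −2.712 − (−2.868) = +0.156 V.

+0.156 V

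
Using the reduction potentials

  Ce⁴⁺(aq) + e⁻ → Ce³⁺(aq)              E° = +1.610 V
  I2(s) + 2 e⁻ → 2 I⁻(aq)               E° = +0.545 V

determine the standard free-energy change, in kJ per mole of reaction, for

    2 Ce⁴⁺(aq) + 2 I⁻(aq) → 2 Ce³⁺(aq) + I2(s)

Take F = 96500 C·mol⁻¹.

−206 kJ/mol

In the reaction as written Ce⁴⁺(aq) is reduced, so the Ce⁴⁺/Ce³⁺ couple is the cathode and I₂/I⁻ is the anode.
E°cell = +1.610 − (+0.545) = +1.065 V; balancing electrons gives n = 2.
ΔG° = −nFE°cell = −(2)(96500)(+1.065) J/mol = −206 kJ/mol.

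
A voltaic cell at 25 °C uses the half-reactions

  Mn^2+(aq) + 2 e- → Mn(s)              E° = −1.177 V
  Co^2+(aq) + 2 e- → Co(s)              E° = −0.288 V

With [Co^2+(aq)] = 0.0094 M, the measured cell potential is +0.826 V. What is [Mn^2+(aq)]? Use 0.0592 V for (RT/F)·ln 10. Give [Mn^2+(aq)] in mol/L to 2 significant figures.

The Co²⁺/Co couple has the larger reduction potential, so it is the cathode: E°cell = −0.288 − (−1.177) = +0.889 V and n = 2.
Since E = E° − (0.0592/n)·log Q, log Q = n(E° − E)/0.0592 = 2.128.
For Co^2+(aq) + Mn(s) → Co(s) + Mn^2+(aq), the reaction quotient is Q = [Mn^2+(aq)] / [Co^2+(aq)].
Isolating [Mn^2+(aq)] in Q = 10^{2.128} yields log [Mn^2+(aq)] = 0.101, i.e. 1.3 M.

1.3 M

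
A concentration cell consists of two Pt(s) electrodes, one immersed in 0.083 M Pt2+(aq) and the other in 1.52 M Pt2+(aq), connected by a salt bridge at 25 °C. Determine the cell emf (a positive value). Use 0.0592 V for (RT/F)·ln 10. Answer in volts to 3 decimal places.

For a concentration cell E°cell = 0, since both electrodes use the same couple.
The compartment with the higher Pt2+(aq) concentration (1.52 M) acts as the cathode; ions are reduced there and produced at the dilute (0.083 M) anode.
With n = 2, Ecell = −(0.0592/2)·log([dilute]/[conc]) = −(0.0592/2)·log(0.083/1.52) = +0.037 V.

0.037 V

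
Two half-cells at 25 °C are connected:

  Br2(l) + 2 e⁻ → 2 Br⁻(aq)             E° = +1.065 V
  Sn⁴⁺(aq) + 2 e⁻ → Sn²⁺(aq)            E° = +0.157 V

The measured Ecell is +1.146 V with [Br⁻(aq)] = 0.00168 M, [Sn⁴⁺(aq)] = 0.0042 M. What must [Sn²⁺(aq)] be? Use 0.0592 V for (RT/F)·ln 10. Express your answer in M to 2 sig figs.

1.3 M

Br₂/Br⁻ is the cathode (higher E°); E°cell = +1.065 − (+0.157) = +0.908 V with n = 2.
From the Nernst equation, log Q = n(E° − E)/0.0592 = 2·(+0.908 − (+1.146))/0.0592 = −8.041.
The balanced reaction is Br2(l) + Sn²⁺(aq) → 2 Br⁻(aq) + Sn⁴⁺(aq), so Q = ([Br⁻(aq)]^2·[Sn⁴⁺(aq)]) / [Sn²⁺(aq)].
Substituting the known concentrations and solving, log [Sn²⁺(aq)] = 0.115 and [Sn²⁺(aq)] = 1.3 M.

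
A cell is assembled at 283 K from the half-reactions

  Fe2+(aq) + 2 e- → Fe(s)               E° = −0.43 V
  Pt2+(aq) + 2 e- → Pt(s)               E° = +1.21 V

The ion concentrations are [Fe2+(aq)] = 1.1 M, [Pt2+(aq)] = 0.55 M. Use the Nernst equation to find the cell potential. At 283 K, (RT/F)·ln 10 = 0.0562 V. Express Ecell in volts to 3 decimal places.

Pt²⁺/Pt is reduced (cathode, E° = +1.21 V) and Fe²⁺/Fe is oxidized (anode).
E°cell = E°cat − E°an = +1.21 − (−0.43) = +1.64 V; n = 2.
The balanced reaction is Pt2+(aq) + Fe(s) → Pt(s) + Fe2+(aq), so Q = [Fe2+(aq)] / [Pt2+(aq)] = 2 and log Q = 0.301.
Applying E = E° − (RT ln10/nF)·log Q gives +1.64 − (0.0562/2)(0.301) = +1.632 V.

+1.632 V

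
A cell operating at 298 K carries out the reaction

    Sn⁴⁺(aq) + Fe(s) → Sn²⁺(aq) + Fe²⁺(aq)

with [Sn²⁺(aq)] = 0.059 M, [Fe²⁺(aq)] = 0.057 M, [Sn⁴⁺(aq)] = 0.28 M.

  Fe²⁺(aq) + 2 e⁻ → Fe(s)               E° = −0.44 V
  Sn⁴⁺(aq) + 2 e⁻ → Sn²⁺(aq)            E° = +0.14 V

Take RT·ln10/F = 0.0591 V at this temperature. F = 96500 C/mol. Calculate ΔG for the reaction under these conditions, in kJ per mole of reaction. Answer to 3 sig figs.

−123 kJ/mol

With Sn⁴⁺/Sn²⁺ reduced at the cathode, E°cell = +0.14 − (−0.44) = +0.58 V and n = 2.
Here Q = ([Sn²⁺(aq)]·[Fe²⁺(aq)]) / [Sn⁴⁺(aq)] = 0.012 (log Q = −1.920), giving E = +0.58 − (0.0591/2)·(−1.920) = +0.6367 V.
Then ΔG = −nFE = −2 × 96500 × +0.6367 J/mol = −123 kJ/mol.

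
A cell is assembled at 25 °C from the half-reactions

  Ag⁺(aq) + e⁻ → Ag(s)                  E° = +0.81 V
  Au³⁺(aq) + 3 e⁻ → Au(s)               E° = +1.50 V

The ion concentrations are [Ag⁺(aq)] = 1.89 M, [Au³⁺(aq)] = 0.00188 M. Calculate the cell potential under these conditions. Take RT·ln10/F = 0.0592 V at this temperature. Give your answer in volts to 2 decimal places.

Au³⁺/Au is reduced (cathode, E° = +1.50 V) and Ag⁺/Ag is oxidized (anode).
E°cell = +1.50 − (+0.81) = +0.69 V, with n = 3 electrons transferred.
Balancing gives Au³⁺(aq) + 3 Ag(s) → Au(s) + 3 Ag⁺(aq); hence Q = [Ag⁺(aq)]^3 / [Au³⁺(aq)] = 3.59×10^3 (log Q = 3.555).
E = E° − (0.0592/n)·log Q = +0.69 − (0.0592/3)(3.555) = +0.62 V.

+0.62 V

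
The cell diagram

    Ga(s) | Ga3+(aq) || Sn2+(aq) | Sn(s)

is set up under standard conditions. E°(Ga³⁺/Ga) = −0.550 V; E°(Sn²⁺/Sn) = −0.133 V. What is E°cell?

+0.417 V

By convention the left-hand electrode in cell notation is the anode (oxidation) and the right-hand electrode is the cathode (reduction).
E°cell = E°(right) − E°(left) = −0.133 − (−0.550) = +0.417 V.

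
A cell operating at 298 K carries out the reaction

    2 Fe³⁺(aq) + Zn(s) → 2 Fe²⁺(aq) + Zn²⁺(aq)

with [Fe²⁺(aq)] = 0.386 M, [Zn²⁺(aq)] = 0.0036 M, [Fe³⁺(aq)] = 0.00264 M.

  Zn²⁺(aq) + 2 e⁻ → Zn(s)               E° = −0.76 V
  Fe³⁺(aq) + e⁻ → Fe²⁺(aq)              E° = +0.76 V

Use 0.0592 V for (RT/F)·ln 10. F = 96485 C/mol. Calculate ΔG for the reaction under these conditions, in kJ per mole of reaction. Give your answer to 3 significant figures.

−283 kJ/mol

The standard cell potential is +0.76 − (−0.76) = +1.52 V, with n = 2 electrons in the balanced equation.
The reaction quotient is ([Fe²⁺(aq)]^2·[Zn²⁺(aq)]) / [Fe³⁺(aq)]^2 = 77; by Nernst, E = +1.52 − (0.0592/2)(1.886) = +1.4642 V.
ΔG = −nFE = −(2)(96485)(+1.4642) J/mol = −283 kJ/mol.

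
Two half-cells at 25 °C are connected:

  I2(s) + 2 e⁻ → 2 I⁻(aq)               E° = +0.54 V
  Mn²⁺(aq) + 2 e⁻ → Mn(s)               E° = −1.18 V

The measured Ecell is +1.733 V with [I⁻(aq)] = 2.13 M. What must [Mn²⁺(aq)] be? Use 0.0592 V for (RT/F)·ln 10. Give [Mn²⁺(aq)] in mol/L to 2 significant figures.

0.080 M

I₂/I⁻ is the cathode (higher E°); E°cell = +0.54 − (−1.18) = +1.72 V with n = 2.
From the Nernst equation, log Q = n(E° − E)/0.0592 = 2·(+1.72 − (+1.733))/0.0592 = −0.439.
Balancing electrons gives I2(s) + Mn(s) → 2 I⁻(aq) + Mn²⁺(aq); thus Q = [I⁻(aq)]^2·[Mn²⁺(aq)].
Substituting the known concentrations and solving, log [Mn²⁺(aq)] = −1.096 and [Mn²⁺(aq)] = 0.080 M.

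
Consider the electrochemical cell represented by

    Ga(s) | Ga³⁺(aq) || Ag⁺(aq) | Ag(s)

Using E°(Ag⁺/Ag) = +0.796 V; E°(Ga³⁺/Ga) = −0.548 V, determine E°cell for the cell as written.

+1.344 V

By convention the left-hand electrode in cell notation is the anode (oxidation) and the right-hand electrode is the cathode (reduction).
E°cell = E°(right) − E°(left) = +0.796 − (−0.548) = +1.344 V.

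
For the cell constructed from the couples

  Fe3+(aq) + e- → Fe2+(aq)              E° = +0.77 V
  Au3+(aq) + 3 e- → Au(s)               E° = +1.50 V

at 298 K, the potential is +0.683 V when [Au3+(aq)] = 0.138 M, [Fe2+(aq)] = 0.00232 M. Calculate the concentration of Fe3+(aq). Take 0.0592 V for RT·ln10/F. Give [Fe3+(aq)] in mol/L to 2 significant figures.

Au³⁺/Au is the cathode (higher E°); E°cell = +1.50 − (+0.77) = +0.73 V with n = 3.
Rearranging E = E° − (0.0592/n)·log Q gives log Q = 3(+0.73 − (+0.683))/0.0592 = 2.382.
The balanced reaction is Au3+(aq) + 3 Fe2+(aq) → Au(s) + 3 Fe3+(aq), so Q = [Fe3+(aq)]^3 / ([Au3+(aq)]·[Fe2+(aq)]^3).
Isolating [Fe3+(aq)] in Q = 10^{2.382} yields log [Fe3+(aq)] = −2.127, i.e. 0.0075 M.

0.0075 M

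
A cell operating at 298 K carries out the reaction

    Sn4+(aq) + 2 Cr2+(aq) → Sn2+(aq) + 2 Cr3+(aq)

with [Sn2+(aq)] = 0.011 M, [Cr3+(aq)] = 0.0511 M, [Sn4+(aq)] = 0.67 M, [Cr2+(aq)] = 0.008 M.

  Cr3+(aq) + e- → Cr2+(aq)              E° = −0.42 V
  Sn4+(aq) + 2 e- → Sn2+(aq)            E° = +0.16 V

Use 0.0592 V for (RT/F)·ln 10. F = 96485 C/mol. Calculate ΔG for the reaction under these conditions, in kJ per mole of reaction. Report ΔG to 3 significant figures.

−113 kJ/mol

The standard cell potential is +0.16 − (−0.42) = +0.58 V, with n = 2 electrons in the balanced equation.
The reaction quotient is ([Sn2+(aq)]·[Cr3+(aq)]^2) / ([Sn4+(aq)]·[Cr2+(aq)]^2) = 0.67; by Nernst, E = +0.58 − (0.0592/2)(−0.174) = +0.5852 V.
ΔG = −nFE = −(2)(96485)(+0.5852) J/mol = −113 kJ/mol.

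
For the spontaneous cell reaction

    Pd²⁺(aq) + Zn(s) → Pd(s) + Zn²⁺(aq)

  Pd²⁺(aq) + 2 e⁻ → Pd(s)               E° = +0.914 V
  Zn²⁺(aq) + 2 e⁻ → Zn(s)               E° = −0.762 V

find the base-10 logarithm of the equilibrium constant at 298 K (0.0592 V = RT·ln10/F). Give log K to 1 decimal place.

log K = 56.6

The Pd²⁺/Pd couple is reduced (cathode); E°cell = +0.914 − (−0.762) = +1.676 V with n = 2.
At equilibrium E = 0, so log K = nE°cell / 0.0592 = (2)(+1.676) / 0.0592 = 56.6.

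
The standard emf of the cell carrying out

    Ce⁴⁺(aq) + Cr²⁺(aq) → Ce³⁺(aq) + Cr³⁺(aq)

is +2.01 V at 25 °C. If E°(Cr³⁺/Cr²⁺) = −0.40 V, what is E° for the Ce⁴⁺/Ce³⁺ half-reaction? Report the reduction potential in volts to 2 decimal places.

+1.61 V

In the reaction as written the Ce⁴⁺/Ce³⁺ couple is reduced (cathode) and Cr³⁺/Cr²⁺ is oxidized (anode), so E°cell = E°(Ce⁴⁺/Ce³⁺) − E°(Cr³⁺/Cr²⁺).
E°(Ce⁴⁺/Ce³⁺) = E°cell + E°(anode) = +2.01 + (−0.40) = +1.61 V.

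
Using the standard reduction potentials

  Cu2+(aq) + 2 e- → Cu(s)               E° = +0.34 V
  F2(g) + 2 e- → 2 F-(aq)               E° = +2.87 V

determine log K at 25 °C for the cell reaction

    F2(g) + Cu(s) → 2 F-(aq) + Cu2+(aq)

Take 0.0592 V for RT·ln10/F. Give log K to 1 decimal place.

log K = 85.5

The F₂/F⁻ couple is reduced (cathode); E°cell = +2.87 − (+0.34) = +2.53 V with n = 2.
At equilibrium E = 0, so log K = nE°cell / 0.0592 = (2)(+2.53) / 0.0592 = 85.5.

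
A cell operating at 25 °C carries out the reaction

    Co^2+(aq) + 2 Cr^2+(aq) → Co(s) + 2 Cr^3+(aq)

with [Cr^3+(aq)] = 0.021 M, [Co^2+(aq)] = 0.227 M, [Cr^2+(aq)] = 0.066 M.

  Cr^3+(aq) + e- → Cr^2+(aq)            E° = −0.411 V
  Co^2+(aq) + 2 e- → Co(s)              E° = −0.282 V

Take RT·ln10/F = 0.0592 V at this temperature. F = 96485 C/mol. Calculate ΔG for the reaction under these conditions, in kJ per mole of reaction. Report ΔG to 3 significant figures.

With Co²⁺/Co reduced at the cathode, E°cell = −0.282 − (−0.411) = +0.129 V and n = 2.
Here Q = [Cr^3+(aq)]^2 / ([Co^2+(aq)]·[Cr^2+(aq)]^2) = 0.446 (log Q = −0.351), giving E = +0.129 − (0.0592/2)·(−0.351) = +0.1394 V.
Then ΔG = −nFE = −2 × 96485 × +0.1394 J/mol = −26.9 kJ/mol.

−26.9 kJ/mol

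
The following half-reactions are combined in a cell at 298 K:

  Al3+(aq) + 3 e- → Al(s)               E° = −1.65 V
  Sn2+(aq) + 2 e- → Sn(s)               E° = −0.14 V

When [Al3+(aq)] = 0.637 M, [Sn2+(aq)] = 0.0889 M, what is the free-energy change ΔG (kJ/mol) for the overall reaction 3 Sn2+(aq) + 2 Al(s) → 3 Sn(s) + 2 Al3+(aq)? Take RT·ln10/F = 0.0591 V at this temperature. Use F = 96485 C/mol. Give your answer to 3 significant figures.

E°cell = −0.14 − (−1.65) = +1.51 V; the balanced reaction transfers n = 6 electrons.
Here Q = [Al3+(aq)]^2 / [Sn2+(aq)]^3 = 578 (log Q = 2.762), giving E = +1.51 − (0.0591/6)·(2.762) = +1.4828 V.
Then ΔG = −nFE = −6 × 96485 × +1.4828 J/mol = −858 kJ/mol.

−858 kJ/mol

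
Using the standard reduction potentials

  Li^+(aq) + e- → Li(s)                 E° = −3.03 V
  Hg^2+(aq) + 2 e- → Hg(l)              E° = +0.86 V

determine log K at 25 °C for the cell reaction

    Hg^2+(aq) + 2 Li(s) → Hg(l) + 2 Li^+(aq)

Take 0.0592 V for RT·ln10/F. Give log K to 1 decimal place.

log K = 131.4

The Hg²⁺/Hg couple is reduced (cathode); E°cell = +0.86 − (−3.03) = +3.89 V with n = 2.
At equilibrium E = 0, so log K = nE°cell / 0.0592 = (2)(+3.89) / 0.0592 = 131.4.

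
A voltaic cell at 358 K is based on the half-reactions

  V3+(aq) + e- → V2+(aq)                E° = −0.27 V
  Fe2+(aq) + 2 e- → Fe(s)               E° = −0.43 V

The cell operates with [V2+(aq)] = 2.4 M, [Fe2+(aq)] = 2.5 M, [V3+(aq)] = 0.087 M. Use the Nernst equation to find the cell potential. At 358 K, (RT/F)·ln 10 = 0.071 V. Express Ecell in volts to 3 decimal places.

+0.044 V

V³⁺/V²⁺ is reduced (cathode, E° = −0.27 V) and Fe²⁺/Fe is oxidized (anode).
The standard potential is −0.27 − (−0.43) = +0.16 V and the balanced reaction transfers n = 2 electrons.
For the overall reaction 2 V3+(aq) + Fe(s) → 2 V2+(aq) + Fe2+(aq), Q = ([V2+(aq)]^2·[Fe2+(aq)]) / [V3+(aq)]^2 = 1.9×10^3, giving log Q = 3.279.
E = E° − (0.071/n)·log Q = +0.16 − (0.071/2)(3.279) = +0.044 V.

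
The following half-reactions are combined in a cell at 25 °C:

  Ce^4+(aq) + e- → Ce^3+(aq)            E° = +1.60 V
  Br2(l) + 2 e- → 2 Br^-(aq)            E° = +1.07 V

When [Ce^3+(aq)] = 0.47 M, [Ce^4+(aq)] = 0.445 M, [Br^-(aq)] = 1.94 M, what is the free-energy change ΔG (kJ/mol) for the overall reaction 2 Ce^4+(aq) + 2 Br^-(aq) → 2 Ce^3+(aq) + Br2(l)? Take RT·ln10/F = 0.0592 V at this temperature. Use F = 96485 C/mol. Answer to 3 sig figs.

−105 kJ/mol

The standard cell potential is +1.60 − (+1.07) = +0.53 V, with n = 2 electrons in the balanced equation.
Q = [Ce^3+(aq)]^2 / ([Ce^4+(aq)]^2·[Br^-(aq)]^2) = 0.296, so log Q = −0.528 and E = +0.53 − (0.0592/2)(−0.528) = +0.5456 V.
Finally ΔG = −nFE = −(2)(96485 C/mol)(+0.5456 V) = −105 kJ/mol.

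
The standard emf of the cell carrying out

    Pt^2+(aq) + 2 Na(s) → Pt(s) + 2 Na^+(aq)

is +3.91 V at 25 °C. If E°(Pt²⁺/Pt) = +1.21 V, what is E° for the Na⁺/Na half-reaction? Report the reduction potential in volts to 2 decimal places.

In the reaction as written the Pt²⁺/Pt couple is reduced (cathode) and Na⁺/Na is oxidized (anode), so E°cell = E°(Pt²⁺/Pt) − E°(Na⁺/Na).
E°(Na⁺/Na) = E°(cathode) − E°cell = +1.21 − (+3.91) = −2.70 V.

−2.70 V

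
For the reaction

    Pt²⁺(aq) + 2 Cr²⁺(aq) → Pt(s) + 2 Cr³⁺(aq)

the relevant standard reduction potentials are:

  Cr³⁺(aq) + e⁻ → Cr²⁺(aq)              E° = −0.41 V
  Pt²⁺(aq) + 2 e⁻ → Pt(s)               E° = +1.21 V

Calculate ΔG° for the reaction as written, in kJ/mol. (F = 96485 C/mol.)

−313 kJ/mol

In the reaction as written Pt²⁺(aq) is reduced, so the Pt²⁺/Pt couple is the cathode and Cr³⁺/Cr²⁺ is the anode.
E°cell = +1.21 − (−0.41) = +1.62 V; balancing electrons gives n = 2.
ΔG° = −nFE°cell = −(2)(96485)(+1.62) J/mol = −313 kJ/mol.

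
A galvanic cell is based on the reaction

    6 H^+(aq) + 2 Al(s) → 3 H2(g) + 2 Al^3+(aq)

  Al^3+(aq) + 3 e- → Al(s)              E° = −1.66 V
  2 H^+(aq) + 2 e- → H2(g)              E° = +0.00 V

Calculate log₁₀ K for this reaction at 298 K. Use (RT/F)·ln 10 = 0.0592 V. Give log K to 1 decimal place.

log K = 168.2

The 2H⁺/H₂ couple is reduced (cathode); E°cell = +0.00 − (−1.66) = +1.66 V with n = 6.
At equilibrium E = 0, so log K = nE°cell / 0.0592 = (6)(+1.66) / 0.0592 = 168.2.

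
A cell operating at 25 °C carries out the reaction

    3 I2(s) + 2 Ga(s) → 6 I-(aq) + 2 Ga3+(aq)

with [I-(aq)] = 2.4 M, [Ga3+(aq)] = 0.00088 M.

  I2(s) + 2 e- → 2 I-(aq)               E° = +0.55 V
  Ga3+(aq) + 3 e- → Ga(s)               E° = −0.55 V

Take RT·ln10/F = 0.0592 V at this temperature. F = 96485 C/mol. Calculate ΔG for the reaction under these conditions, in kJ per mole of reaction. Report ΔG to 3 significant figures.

E°cell = +0.55 − (−0.55) = +1.10 V; the balanced reaction transfers n = 6 electrons.
Here Q = [I-(aq)]^6·[Ga3+(aq)]^2 = 0.000148 (log Q = −3.830), giving E = +1.10 − (0.0592/6)·(−3.830) = +1.1378 V.
Finally ΔG = −nFE = −(6)(96485 C/mol)(+1.1378 V) = −659 kJ/mol.

−659 kJ/mol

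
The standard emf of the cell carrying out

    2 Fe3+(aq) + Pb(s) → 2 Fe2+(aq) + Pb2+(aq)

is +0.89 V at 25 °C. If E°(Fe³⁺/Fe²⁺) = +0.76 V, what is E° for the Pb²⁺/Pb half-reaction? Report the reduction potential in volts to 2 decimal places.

−0.13 V

In the reaction as written the Fe³⁺/Fe²⁺ couple is reduced (cathode) and Pb²⁺/Pb is oxidized (anode), so E°cell = E°(Fe³⁺/Fe²⁺) − E°(Pb²⁺/Pb).
E°(Pb²⁺/Pb) = E°(cathode) − E°cell = +0.76 − (+0.89) = −0.13 V.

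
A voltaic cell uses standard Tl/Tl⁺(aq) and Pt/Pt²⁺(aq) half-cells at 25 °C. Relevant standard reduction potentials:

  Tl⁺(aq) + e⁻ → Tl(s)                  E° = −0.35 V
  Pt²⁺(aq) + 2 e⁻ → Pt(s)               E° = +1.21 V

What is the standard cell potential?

Of the two couples in this cell, the one with the more positive reduction potential is reduced at the cathode: here that is Pt²⁺/Pt (+1.21 V); Tl⁺/Tl (−0.35 V) is the anode.
E°cell = E°(cathode) − E°(anode) = +1.21 − (−0.35) = +1.56 V.

+1.56 V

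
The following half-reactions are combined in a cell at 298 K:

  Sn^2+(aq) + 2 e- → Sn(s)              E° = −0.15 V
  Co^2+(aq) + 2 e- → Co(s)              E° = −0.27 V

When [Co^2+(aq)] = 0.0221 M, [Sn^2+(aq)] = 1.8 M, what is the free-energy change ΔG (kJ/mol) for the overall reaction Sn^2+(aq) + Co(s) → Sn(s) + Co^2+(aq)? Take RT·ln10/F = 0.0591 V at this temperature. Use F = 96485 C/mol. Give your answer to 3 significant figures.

The standard cell potential is −0.15 − (−0.27) = +0.12 V, with n = 2 electrons in the balanced equation.
Q = [Co^2+(aq)] / [Sn^2+(aq)] = 0.0123, so log Q = −1.911 and E = +0.12 − (0.0591/2)(−1.911) = +0.1765 V.
Then ΔG = −nFE = −2 × 96485 × +0.1765 J/mol = −34.1 kJ/mol.

−34.1 kJ/mol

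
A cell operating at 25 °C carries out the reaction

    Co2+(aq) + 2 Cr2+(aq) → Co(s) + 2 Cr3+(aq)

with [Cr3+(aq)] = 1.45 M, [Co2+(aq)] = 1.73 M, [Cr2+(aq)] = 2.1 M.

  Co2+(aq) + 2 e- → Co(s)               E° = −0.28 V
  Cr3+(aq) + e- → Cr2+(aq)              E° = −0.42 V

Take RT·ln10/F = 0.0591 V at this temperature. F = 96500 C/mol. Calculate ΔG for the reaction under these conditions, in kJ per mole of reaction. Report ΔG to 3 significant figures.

With Co²⁺/Co reduced at the cathode, E°cell = −0.28 − (−0.42) = +0.14 V and n = 2.
Q = [Cr3+(aq)]^2 / ([Co2+(aq)]·[Cr2+(aq)]^2) = 0.276, so log Q = −0.560 and E = +0.14 − (0.0591/2)(−0.560) = +0.1565 V.
Then ΔG = −nFE = −2 × 96500 × +0.1565 J/mol = −30.2 kJ/mol.

−30.2 kJ/mol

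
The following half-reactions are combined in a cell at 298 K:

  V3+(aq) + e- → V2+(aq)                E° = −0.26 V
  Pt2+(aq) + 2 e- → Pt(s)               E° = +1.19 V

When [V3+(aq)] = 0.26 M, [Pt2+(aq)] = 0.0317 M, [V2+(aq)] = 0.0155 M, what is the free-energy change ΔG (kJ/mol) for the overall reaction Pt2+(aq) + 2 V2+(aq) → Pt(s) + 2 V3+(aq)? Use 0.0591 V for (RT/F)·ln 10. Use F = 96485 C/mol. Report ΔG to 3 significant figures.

The standard cell potential is +1.19 − (−0.26) = +1.45 V, with n = 2 electrons in the balanced equation.
Here Q = [V3+(aq)]^2 / ([Pt2+(aq)]·[V2+(aq)]^2) = 8.88×10^3 (log Q = 3.948), giving E = +1.45 − (0.0591/2)·(3.948) = +1.3333 V.
Finally ΔG = −nFE = −(2)(96485 C/mol)(+1.3333 V) = −257 kJ/mol.

−257 kJ/mol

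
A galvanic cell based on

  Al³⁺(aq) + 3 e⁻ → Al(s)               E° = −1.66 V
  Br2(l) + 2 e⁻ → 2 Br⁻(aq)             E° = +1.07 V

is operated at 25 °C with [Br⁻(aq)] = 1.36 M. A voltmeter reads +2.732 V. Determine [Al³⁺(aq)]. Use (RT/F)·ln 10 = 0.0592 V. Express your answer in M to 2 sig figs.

0.31 M

Br₂/Br⁻ is the cathode (higher E°); E°cell = +1.07 − (−1.66) = +2.73 V with n = 6.
Rearranging E = E° − (0.0592/n)·log Q gives log Q = 6(+2.73 − (+2.732))/0.0592 = −0.203.
The balanced reaction is 3 Br2(l) + 2 Al(s) → 6 Br⁻(aq) + 2 Al³⁺(aq), so Q = [Br⁻(aq)]^6·[Al³⁺(aq)]^2.
Substituting the known concentrations and solving, log [Al³⁺(aq)] = −0.502 and [Al³⁺(aq)] = 0.31 M.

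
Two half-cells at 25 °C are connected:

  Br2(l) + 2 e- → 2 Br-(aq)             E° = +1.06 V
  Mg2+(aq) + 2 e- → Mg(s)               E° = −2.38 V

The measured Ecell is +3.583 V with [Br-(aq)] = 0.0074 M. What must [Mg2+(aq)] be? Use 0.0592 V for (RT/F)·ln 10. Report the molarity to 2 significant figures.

0.27 M

With Br₂/Br⁻ at the cathode and Mg²⁺/Mg at the anode, E°cell = +1.06 − (−2.38) = +3.44 V (n = 2).
From the Nernst equation, log Q = n(E° − E)/0.0592 = 2·(+3.44 − (+3.583))/0.0592 = −4.831.
For Br2(l) + Mg(s) → 2 Br-(aq) + Mg2+(aq), the reaction quotient is Q = [Br-(aq)]^2·[Mg2+(aq)].
Solving for the unknown gives log [Mg2+(aq)] = −0.569, so [Mg2+(aq)] ≈ 0.27 M.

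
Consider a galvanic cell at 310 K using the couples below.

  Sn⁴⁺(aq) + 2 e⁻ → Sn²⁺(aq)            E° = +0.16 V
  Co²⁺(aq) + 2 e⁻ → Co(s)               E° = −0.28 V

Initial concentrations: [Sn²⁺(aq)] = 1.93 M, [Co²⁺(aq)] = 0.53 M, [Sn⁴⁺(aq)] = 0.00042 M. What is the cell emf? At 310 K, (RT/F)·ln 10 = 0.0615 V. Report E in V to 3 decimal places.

Sn⁴⁺/Sn²⁺ is reduced (cathode, E° = +0.16 V) and Co²⁺/Co is oxidized (anode).
E°cell = E°cat − E°an = +0.16 − (−0.28) = +0.44 V; n = 2.
The balanced reaction is Sn⁴⁺(aq) + Co(s) → Sn²⁺(aq) + Co²⁺(aq), so Q = ([Sn²⁺(aq)]·[Co²⁺(aq)]) / [Sn⁴⁺(aq)] = 2.44×10^3 and log Q = 3.387.
Applying E = E° − (RT ln10/nF)·log Q gives +0.44 − (0.0615/2)(3.387) = +0.336 V.

+0.336 V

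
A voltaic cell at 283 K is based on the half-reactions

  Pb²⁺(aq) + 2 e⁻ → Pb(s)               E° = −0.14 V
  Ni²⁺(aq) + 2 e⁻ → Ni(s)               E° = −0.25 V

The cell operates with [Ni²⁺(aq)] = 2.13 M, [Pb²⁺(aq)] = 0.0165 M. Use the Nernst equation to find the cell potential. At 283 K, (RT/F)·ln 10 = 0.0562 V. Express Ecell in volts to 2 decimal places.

+0.05 V

Since E°(Pb²⁺/Pb) > E°(Ni²⁺/Ni), Pb²⁺/Pb serves as the cathode.
The standard potential is −0.14 − (−0.25) = +0.11 V and the balanced reaction transfers n = 2 electrons.
The balanced reaction is Pb²⁺(aq) + Ni(s) → Pb(s) + Ni²⁺(aq), so Q = [Ni²⁺(aq)] / [Pb²⁺(aq)] = 129 and log Q = 2.111.
By the Nernst equation, E = +0.11 − (0.0562/2)·(2.111) = +0.05 V.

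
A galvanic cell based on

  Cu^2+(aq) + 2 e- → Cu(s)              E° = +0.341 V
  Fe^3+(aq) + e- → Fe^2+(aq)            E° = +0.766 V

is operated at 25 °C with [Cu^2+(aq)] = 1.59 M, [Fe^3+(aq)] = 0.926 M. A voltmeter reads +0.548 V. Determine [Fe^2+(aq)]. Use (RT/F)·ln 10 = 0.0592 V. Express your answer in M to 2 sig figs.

0.0061 M

With Fe³⁺/Fe²⁺ at the cathode and Cu²⁺/Cu at the anode, E°cell = +0.766 − (+0.341) = +0.425 V (n = 2).
From the Nernst equation, log Q = n(E° − E)/0.0592 = 2·(+0.425 − (+0.548))/0.0592 = −4.155.
The balanced reaction is 2 Fe^3+(aq) + Cu(s) → 2 Fe^2+(aq) + Cu^2+(aq), so Q = ([Fe^2+(aq)]^2·[Cu^2+(aq)]) / [Fe^3+(aq)]^2.
Solving for the unknown gives log [Fe^2+(aq)] = −2.212, so [Fe^2+(aq)] ≈ 0.0061 M.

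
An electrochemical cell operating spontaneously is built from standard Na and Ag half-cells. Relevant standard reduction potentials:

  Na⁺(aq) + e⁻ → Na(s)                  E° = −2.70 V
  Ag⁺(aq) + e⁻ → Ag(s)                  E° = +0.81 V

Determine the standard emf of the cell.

+3.51 V

The Ag⁺/Ag couple has the higher E°, so Ag ion is reduced (cathode) and Na is oxidized (anode).
E°cell = E°(cathode) − E°(anode) = +0.81 − (−2.70) = +3.51 V.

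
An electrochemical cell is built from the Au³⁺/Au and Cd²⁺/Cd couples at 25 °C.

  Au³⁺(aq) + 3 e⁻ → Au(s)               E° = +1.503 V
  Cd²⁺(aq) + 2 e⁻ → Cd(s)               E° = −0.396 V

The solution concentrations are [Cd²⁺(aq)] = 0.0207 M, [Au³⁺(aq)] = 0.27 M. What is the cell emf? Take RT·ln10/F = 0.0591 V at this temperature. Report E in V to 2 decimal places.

The Au³⁺/Au couple has the more positive E°, so it is the cathode; Cd²⁺/Cd is the anode.
E°cell = +1.503 − (−0.396) = +1.899 V, with n = 6 electrons transferred.
The balanced reaction is 2 Au³⁺(aq) + 3 Cd(s) → 2 Au(s) + 3 Cd²⁺(aq), so Q = [Cd²⁺(aq)]^3 / [Au³⁺(aq)]^2 = 0.000122 and log Q = −3.915.
By the Nernst equation, E = +1.899 − (0.0591/6)·(−3.915) = +1.94 V.

+1.94 V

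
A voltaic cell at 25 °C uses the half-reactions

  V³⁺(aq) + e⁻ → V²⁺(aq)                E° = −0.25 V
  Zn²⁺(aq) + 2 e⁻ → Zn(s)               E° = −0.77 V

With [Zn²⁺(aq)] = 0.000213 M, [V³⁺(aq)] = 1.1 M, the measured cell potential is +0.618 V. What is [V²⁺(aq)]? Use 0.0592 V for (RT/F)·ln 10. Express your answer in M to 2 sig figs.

With V³⁺/V²⁺ at the cathode and Zn²⁺/Zn at the anode, E°cell = −0.25 − (−0.77) = +0.52 V (n = 2).
Since E = E° − (0.0592/n)·log Q, log Q = n(E° − E)/0.0592 = −3.311.
Balancing electrons gives 2 V³⁺(aq) + Zn(s) → 2 V²⁺(aq) + Zn²⁺(aq); thus Q = ([V²⁺(aq)]^2·[Zn²⁺(aq)]) / [V³⁺(aq)]^2.
Substituting the known concentrations and solving, log [V²⁺(aq)] = 0.222 and [V²⁺(aq)] = 1.7 M.

1.7 M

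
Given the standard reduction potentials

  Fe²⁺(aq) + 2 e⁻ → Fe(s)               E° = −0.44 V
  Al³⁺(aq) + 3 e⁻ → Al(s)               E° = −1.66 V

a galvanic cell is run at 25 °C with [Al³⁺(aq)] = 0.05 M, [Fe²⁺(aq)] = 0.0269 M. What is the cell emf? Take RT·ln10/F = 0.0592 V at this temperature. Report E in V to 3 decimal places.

Since E°(Fe²⁺/Fe) > E°(Al³⁺/Al), Fe²⁺/Fe serves as the cathode.
The standard potential is −0.44 − (−1.66) = +1.22 V and the balanced reaction transfers n = 6 electrons.
Balancing gives 3 Fe²⁺(aq) + 2 Al(s) → 3 Fe(s) + 2 Al³⁺(aq); hence Q = [Al³⁺(aq)]^2 / [Fe²⁺(aq)]^3 = 128 (log Q = 2.109).
E = E° − (0.0592/n)·log Q = +1.22 − (0.0592/6)(2.109) = +1.199 V.

+1.199 V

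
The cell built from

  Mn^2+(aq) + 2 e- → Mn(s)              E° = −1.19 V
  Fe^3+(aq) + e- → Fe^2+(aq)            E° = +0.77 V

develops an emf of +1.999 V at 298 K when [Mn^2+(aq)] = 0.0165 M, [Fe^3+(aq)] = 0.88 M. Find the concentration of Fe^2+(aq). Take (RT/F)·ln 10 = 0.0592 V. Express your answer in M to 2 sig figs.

1.5 M

With Fe³⁺/Fe²⁺ at the cathode and Mn²⁺/Mn at the anode, E°cell = +0.77 − (−1.19) = +1.96 V (n = 2).
From the Nernst equation, log Q = n(E° − E)/0.0592 = 2·(+1.96 − (+1.999))/0.0592 = −1.318.
Balancing electrons gives 2 Fe^3+(aq) + Mn(s) → 2 Fe^2+(aq) + Mn^2+(aq); thus Q = ([Fe^2+(aq)]^2·[Mn^2+(aq)]) / [Fe^3+(aq)]^2.
Substituting the known concentrations and solving, log [Fe^2+(aq)] = 0.177 and [Fe^2+(aq)] = 1.5 M.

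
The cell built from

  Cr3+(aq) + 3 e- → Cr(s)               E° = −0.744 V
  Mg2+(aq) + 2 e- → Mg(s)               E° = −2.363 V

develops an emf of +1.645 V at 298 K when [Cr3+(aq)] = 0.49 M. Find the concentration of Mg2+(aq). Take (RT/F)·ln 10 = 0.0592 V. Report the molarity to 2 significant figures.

0.082 M

With Cr³⁺/Cr at the cathode and Mg²⁺/Mg at the anode, E°cell = −0.744 − (−2.363) = +1.619 V (n = 6).
Rearranging E = E° − (0.0592/n)·log Q gives log Q = 6(+1.619 − (+1.645))/0.0592 = −2.635.
Balancing electrons gives 2 Cr3+(aq) + 3 Mg(s) → 2 Cr(s) + 3 Mg2+(aq); thus Q = [Mg2+(aq)]^3 / [Cr3+(aq)]^2.
Isolating [Mg2+(aq)] in Q = 10^{−2.635} yields log [Mg2+(aq)] = −1.085, i.e. 0.082 M.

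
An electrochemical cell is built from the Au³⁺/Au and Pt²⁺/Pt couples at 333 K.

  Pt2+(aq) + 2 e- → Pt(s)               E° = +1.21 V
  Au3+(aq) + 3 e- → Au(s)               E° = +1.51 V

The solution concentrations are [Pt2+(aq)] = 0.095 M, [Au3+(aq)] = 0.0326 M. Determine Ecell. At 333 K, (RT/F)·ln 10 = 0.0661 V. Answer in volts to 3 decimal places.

Au³⁺/Au is reduced (cathode, E° = +1.51 V) and Pt²⁺/Pt is oxidized (anode).
E°cell = E°cat − E°an = +1.51 − (+1.21) = +0.30 V; n = 6.
For the overall reaction 2 Au3+(aq) + 3 Pt(s) → 2 Au(s) + 3 Pt2+(aq), Q = [Pt2+(aq)]^3 / [Au3+(aq)]^2 = 0.807, giving log Q = −0.093.
By the Nernst equation, E = +0.30 − (0.0661/6)·(−0.093) = +0.301 V.

+0.301 V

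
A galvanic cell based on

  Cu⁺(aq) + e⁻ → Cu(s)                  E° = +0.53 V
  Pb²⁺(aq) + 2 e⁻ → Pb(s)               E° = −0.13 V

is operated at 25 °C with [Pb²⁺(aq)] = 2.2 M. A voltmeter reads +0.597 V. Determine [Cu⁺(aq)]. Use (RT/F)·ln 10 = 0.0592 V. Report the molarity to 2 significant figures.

Cu⁺/Cu is the cathode (higher E°); E°cell = +0.53 − (−0.13) = +0.66 V with n = 2.
Since E = E° − (0.0592/n)·log Q, log Q = n(E° − E)/0.0592 = 2.128.
Balancing electrons gives 2 Cu⁺(aq) + Pb(s) → 2 Cu(s) + Pb²⁺(aq); thus Q = [Pb²⁺(aq)] / [Cu⁺(aq)]^2.
Isolating [Cu⁺(aq)] in Q = 10^{2.128} yields log [Cu⁺(aq)] = −0.893, i.e. 0.13 M.

0.13 M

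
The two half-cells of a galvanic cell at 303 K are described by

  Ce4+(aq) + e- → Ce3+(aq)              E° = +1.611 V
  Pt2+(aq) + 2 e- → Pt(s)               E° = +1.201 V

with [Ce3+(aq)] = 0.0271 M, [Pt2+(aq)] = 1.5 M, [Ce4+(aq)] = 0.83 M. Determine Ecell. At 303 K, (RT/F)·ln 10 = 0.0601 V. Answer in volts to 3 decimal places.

Since E°(Ce⁴⁺/Ce³⁺) > E°(Pt²⁺/Pt), Ce⁴⁺/Ce³⁺ serves as the cathode.
The standard potential is +1.611 − (+1.201) = +0.410 V and the balanced reaction transfers n = 2 electrons.
The balanced reaction is 2 Ce4+(aq) + Pt(s) → 2 Ce3+(aq) + Pt2+(aq), so Q = ([Ce3+(aq)]^2·[Pt2+(aq)]) / [Ce4+(aq)]^2 = 0.0016 and log Q = −2.796.
By the Nernst equation, E = +0.410 − (0.0601/2)·(−2.796) = +0.494 V.

+0.494 V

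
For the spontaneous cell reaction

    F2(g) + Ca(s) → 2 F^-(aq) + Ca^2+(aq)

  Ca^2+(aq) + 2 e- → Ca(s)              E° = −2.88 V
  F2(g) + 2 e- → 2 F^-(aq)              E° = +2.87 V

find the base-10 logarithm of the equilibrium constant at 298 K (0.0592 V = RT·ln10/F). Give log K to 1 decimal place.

log K = 194.3

The F₂/F⁻ couple is reduced (cathode); E°cell = +2.87 − (−2.88) = +5.75 V with n = 2.
At equilibrium E = 0, so log K = nE°cell / 0.0592 = (2)(+5.75) / 0.0592 = 194.3.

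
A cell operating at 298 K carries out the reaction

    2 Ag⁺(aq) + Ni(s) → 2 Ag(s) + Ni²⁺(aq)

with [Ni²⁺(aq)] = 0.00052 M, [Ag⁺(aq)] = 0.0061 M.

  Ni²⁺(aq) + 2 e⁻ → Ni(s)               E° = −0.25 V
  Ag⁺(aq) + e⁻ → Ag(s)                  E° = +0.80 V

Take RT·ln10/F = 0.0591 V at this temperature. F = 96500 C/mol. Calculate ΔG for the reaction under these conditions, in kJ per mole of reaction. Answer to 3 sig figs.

E°cell = +0.80 − (−0.25) = +1.05 V; the balanced reaction transfers n = 2 electrons.
Q = [Ni²⁺(aq)] / [Ag⁺(aq)]^2 = 14, so log Q = 1.145 and E = +1.05 − (0.0591/2)(1.145) = +1.0162 V.
Finally ΔG = −nFE = −(2)(96500 C/mol)(+1.0162 V) = −196 kJ/mol.

−196 kJ/mol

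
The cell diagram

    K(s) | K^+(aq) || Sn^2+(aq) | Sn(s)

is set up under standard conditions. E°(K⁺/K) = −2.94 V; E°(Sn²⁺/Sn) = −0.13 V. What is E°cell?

By convention the left-hand electrode in cell notation is the anode (oxidation) and the right-hand electrode is the cathode (reduction).
E°cell = E°(right) − E°(left) = −0.13 − (−2.94) = +2.81 V.

+2.81 V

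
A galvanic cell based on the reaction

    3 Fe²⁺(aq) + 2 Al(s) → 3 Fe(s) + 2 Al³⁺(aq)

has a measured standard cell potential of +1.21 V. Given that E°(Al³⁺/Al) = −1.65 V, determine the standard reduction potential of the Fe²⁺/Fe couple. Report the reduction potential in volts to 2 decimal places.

In the reaction as written the Fe²⁺/Fe couple is reduced (cathode) and Al³⁺/Al is oxidized (anode), so E°cell = E°(Fe²⁺/Fe) − E°(Al³⁺/Al).
E°(Fe²⁺/Fe) = E°cell + E°(anode) = +1.21 + (−1.65) = −0.44 V.

−0.44 V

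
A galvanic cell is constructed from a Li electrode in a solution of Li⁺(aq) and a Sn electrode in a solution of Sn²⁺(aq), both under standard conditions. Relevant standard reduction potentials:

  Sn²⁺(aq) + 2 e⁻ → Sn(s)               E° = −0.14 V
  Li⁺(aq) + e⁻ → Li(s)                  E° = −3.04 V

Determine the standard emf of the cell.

+2.90 V

The Sn²⁺/Sn couple has the higher E°, so Sn ion is reduced (cathode) and Li is oxidized (anode).
E°cell = E°(cathode) − E°(anode) = −0.14 − (−3.04) = +2.90 V.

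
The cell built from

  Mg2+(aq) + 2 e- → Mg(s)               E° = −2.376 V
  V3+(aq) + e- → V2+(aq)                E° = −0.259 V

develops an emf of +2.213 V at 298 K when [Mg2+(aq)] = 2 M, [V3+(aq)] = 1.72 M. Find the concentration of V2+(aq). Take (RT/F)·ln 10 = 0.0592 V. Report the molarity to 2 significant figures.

0.029 M

V³⁺/V²⁺ is the cathode (higher E°); E°cell = −0.259 − (−2.376) = +2.117 V with n = 2.
Since E = E° − (0.0592/n)·log Q, log Q = n(E° − E)/0.0592 = −3.243.
For 2 V3+(aq) + Mg(s) → 2 V2+(aq) + Mg2+(aq), the reaction quotient is Q = ([V2+(aq)]^2·[Mg2+(aq)]) / [V3+(aq)]^2.
Substituting the known concentrations and solving, log [V2+(aq)] = −1.536 and [V2+(aq)] = 0.029 M.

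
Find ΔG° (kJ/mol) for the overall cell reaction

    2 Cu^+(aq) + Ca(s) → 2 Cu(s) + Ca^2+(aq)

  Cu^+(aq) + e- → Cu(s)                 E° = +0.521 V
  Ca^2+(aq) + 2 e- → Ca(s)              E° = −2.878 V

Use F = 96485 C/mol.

In the reaction as written Cu^+(aq) is reduced, so the Cu⁺/Cu couple is the cathode and Ca²⁺/Ca is the anode.
E°cell = +0.521 − (−2.878) = +3.399 V; balancing electrons gives n = 2.
ΔG° = −nFE°cell = −(2)(96485)(+3.399) J/mol = −656 kJ/mol.

−656 kJ/mol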